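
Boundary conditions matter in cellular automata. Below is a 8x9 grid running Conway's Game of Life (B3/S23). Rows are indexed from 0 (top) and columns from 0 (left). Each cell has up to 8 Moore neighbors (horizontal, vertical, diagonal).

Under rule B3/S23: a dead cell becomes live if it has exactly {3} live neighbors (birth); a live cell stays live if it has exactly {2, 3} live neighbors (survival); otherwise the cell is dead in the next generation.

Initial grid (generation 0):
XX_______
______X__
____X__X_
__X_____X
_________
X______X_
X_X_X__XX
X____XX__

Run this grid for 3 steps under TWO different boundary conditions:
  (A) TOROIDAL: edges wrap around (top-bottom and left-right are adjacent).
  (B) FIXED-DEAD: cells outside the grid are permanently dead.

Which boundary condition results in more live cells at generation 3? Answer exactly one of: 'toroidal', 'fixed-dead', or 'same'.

Answer: toroidal

Derivation:
Under TOROIDAL boundary, generation 3:
_____X_XX
______X__
_________
_________
XX_____XX
______XX_
__X__X_X_
XX__XX_X_
Population = 18

Under FIXED-DEAD boundary, generation 3:
_________
_________
_________
_________
_______X_
______XX_
_____X___
______X__
Population = 5

Comparison: toroidal=18, fixed-dead=5 -> toroidal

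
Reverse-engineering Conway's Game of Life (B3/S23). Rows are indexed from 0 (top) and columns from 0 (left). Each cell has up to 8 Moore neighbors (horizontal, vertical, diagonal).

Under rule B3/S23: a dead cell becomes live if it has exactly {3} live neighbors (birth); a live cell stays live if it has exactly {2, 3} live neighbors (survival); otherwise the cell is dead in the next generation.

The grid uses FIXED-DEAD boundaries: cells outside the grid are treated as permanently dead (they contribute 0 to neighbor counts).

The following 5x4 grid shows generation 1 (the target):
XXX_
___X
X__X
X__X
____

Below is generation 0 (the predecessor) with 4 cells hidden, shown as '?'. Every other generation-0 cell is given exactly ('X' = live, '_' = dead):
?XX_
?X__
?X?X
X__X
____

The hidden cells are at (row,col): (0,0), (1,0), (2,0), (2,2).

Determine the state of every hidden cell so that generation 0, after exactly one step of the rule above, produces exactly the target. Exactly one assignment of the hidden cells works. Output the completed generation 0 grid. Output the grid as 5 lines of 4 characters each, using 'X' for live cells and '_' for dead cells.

Hidden generation-0 cells (in order): (0,0), (1,0), (2,0), (2,2).
A hidden cell only influences target cells in its own 3x3 neighborhood. Try each of the 2^4 = 16 assignments, step the completed generation 0 forward once under B3/S23, and compare with the target:
  (0,0)=_ (1,0)=_ (2,0)=_ (2,2)=_ -> step gives (0,0)='_' but target has 'X' -> reject
  (0,0)=_ (1,0)=_ (2,0)=_ (2,2)=X -> step gives (0,0)='_' but target has 'X' -> reject
  (0,0)=_ (1,0)=_ (2,0)=X (2,2)=_ -> step gives (0,0)='_' but target has 'X' -> reject
  (0,0)=_ (1,0)=_ (2,0)=X (2,2)=X -> step gives (0,0)='_' but target has 'X' -> reject
  (0,0)=_ (1,0)=X (2,0)=_ (2,2)=_ -> step gives (1,0)='X' but target has '_' -> reject
  (0,0)=_ (1,0)=X (2,0)=_ (2,2)=X -> step gives (1,0)='X' but target has '_' -> reject
  (0,0)=_ (1,0)=X (2,0)=X (2,2)=_ -> step gives (1,3)='_' but target has 'X' -> reject
  (0,0)=_ (1,0)=X (2,0)=X (2,2)=X -> step gives (2,0)='_' but target has 'X' -> reject
  (0,0)=X (1,0)=_ (2,0)=_ (2,2)=_ -> step gives (1,3)='_' but target has 'X' -> reject
  (0,0)=X (1,0)=_ (2,0)=_ (2,2)=X -> step gives (2,1)='X' but target has '_' -> reject
  (0,0)=X (1,0)=_ (2,0)=X (2,2)=_ -> step gives (1,3)='_' but target has 'X' -> reject
  (0,0)=X (1,0)=_ (2,0)=X (2,2)=X -> step reproduces the target at every cell -> ACCEPT
  (0,0)=X (1,0)=X (2,0)=_ (2,2)=_ -> step gives (0,1)='_' but target has 'X' -> reject
  (0,0)=X (1,0)=X (2,0)=_ (2,2)=X -> step gives (0,1)='_' but target has 'X' -> reject
  (0,0)=X (1,0)=X (2,0)=X (2,2)=_ -> step gives (0,1)='_' but target has 'X' -> reject
  (0,0)=X (1,0)=X (2,0)=X (2,2)=X -> step gives (0,1)='_' but target has 'X' -> reject
Unique solution: (0,0)=live, (1,0)=dead, (2,0)=live, (2,2)=live.
Check: live-neighbor counts of every cell in the completed generation 0:
2321
5663
3442
2442
1111
Applying B3/S23 to generation 0 with these counts gives:
XXX_
___X
X__X
X__X
____
which matches the target exactly.

Answer: XXX_
_X__
XXXX
X__X
____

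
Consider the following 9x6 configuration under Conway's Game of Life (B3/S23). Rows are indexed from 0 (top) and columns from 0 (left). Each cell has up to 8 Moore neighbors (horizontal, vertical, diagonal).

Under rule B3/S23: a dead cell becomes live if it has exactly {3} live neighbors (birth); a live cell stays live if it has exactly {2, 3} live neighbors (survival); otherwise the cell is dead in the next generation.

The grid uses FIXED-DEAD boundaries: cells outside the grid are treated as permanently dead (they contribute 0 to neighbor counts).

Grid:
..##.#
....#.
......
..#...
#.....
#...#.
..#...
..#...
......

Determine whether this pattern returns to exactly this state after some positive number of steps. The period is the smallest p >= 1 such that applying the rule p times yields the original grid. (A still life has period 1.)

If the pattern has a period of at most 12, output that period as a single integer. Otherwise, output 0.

Simulating and comparing each generation to the original:
Gen 0 (original, given above): 10 live cells
Gen 1: 8 live cells, differs from original
Gen 2: 7 live cells, differs from original
Gen 3: 6 live cells, differs from original
Gen 4: 4 live cells, differs from original
Gen 5: 4 live cells, differs from original
Gen 6: 4 live cells, differs from original
Gen 7: 4 live cells, differs from original
Gen 8: 4 live cells, differs from original
Gen 9: 4 live cells, differs from original
Gen 10: 4 live cells, differs from original
Gen 11: 4 live cells, differs from original
Gen 12: 4 live cells, differs from original
No period found within 12 steps.

Answer: 0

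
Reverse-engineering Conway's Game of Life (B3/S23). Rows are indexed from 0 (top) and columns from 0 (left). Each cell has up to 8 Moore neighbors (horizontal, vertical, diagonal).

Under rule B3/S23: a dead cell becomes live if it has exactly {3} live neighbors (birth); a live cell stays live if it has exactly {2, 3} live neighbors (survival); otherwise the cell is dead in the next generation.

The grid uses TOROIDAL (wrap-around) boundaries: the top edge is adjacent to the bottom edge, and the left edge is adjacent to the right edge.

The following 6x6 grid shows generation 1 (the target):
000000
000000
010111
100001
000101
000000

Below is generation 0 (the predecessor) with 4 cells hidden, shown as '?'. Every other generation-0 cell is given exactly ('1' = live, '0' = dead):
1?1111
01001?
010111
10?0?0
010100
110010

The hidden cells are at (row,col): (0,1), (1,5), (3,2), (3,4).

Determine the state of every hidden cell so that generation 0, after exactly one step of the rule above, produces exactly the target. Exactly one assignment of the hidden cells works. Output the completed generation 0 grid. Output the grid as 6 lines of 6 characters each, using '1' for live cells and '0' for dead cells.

Hidden generation-0 cells (in order): (0,1), (1,5), (3,2), (3,4).
A hidden cell only influences target cells in its own 3x3 neighborhood. Try each of the 2^4 = 16 assignments, step the completed generation 0 forward once under B3/S23, and compare with the target:
  (0,1)=0 (1,5)=0 (3,2)=0 (3,4)=0 -> step gives (0,2)='1' but target has '0' -> reject
  (0,1)=0 (1,5)=0 (3,2)=0 (3,4)=1 -> step gives (0,2)='1' but target has '0' -> reject
  (0,1)=0 (1,5)=0 (3,2)=1 (3,4)=0 -> step gives (0,2)='1' but target has '0' -> reject
  (0,1)=0 (1,5)=0 (3,2)=1 (3,4)=1 -> step gives (0,2)='1' but target has '0' -> reject
  (0,1)=0 (1,5)=1 (3,2)=0 (3,4)=0 -> step gives (0,2)='1' but target has '0' -> reject
  (0,1)=0 (1,5)=1 (3,2)=0 (3,4)=1 -> step gives (0,2)='1' but target has '0' -> reject
  (0,1)=0 (1,5)=1 (3,2)=1 (3,4)=0 -> step gives (0,2)='1' but target has '0' -> reject
  (0,1)=0 (1,5)=1 (3,2)=1 (3,4)=1 -> step gives (0,2)='1' but target has '0' -> reject
  (0,1)=1 (1,5)=0 (3,2)=0 (3,4)=0 -> step gives (2,2)='1' but target has '0' -> reject
  (0,1)=1 (1,5)=0 (3,2)=0 (3,4)=1 -> step gives (2,2)='1' but target has '0' -> reject
  (0,1)=1 (1,5)=0 (3,2)=1 (3,4)=0 -> step reproduces the target at every cell -> ACCEPT
  (0,1)=1 (1,5)=0 (3,2)=1 (3,4)=1 -> step gives (2,3)='0' but target has '1' -> reject
  (0,1)=1 (1,5)=1 (3,2)=0 (3,4)=0 -> step gives (2,2)='1' but target has '0' -> reject
  (0,1)=1 (1,5)=1 (3,2)=0 (3,4)=1 -> step gives (2,2)='1' but target has '0' -> reject
  (0,1)=1 (1,5)=1 (3,2)=1 (3,4)=0 -> step gives (2,4)='0' but target has '1' -> reject
  (0,1)=1 (1,5)=1 (3,2)=1 (3,4)=1 -> step gives (2,3)='0' but target has '1' -> reject
Unique solution: (0,1)=live, (1,5)=dead, (3,2)=live, (3,4)=dead.
Check: live-neighbor counts of every cell in the completed generation 0:
554445
646666
434333
344443
444223
556545
Applying B3/S23 to generation 0 with these counts gives:
000000
000000
010111
100001
000101
000000
which matches the target exactly.

Answer: 111111
010010
010111
101000
010100
110010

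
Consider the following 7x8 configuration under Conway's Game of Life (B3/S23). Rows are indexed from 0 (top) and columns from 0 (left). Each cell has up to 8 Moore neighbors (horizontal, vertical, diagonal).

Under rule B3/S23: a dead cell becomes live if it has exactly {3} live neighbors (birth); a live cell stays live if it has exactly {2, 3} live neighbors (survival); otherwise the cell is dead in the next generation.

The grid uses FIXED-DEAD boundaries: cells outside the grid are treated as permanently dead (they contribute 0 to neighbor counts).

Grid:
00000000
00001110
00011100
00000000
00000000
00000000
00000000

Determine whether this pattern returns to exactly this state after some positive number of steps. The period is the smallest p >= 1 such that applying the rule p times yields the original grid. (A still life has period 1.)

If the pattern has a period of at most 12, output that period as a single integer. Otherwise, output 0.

Answer: 2

Derivation:
Simulating and comparing each generation to the original:
Gen 0 (original, given above): 6 live cells
Gen 1: 6 live cells, differs from original
Gen 2: 6 live cells, MATCHES original -> period = 2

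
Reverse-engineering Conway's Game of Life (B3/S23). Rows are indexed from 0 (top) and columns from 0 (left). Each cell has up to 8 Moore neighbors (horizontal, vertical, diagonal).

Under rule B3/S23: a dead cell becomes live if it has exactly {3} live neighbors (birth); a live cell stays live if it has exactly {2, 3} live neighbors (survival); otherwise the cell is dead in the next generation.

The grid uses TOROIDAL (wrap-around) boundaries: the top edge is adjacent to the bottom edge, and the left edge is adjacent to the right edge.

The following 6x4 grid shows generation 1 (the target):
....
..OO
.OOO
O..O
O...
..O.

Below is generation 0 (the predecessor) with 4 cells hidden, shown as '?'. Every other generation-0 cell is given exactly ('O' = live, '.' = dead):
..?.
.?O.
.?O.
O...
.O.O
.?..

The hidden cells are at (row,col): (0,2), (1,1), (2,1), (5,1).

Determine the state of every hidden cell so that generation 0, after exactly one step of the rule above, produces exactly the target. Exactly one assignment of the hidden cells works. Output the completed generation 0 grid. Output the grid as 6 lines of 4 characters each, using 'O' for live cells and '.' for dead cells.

Answer: ..O.
..O.
.OO.
O...
.O.O
....

Derivation:
Hidden generation-0 cells (in order): (0,2), (1,1), (2,1), (5,1).
A hidden cell only influences target cells in its own 3x3 neighborhood. Try each of the 2^4 = 16 assignments, step the completed generation 0 forward once under B3/S23, and compare with the target:
  (0,2)=. (1,1)=. (2,1)=. (5,1)=. -> step gives (1,2)='.' but target has 'O' -> reject
  (0,2)=. (1,1)=. (2,1)=. (5,1)=O -> step gives (1,2)='.' but target has 'O' -> reject
  (0,2)=. (1,1)=. (2,1)=O (5,1)=. -> step gives (1,1)='O' but target has '.' -> reject
  (0,2)=. (1,1)=. (2,1)=O (5,1)=O -> step gives (1,1)='O' but target has '.' -> reject
  (0,2)=. (1,1)=O (2,1)=. (5,1)=. -> step gives (1,1)='O' but target has '.' -> reject
  (0,2)=. (1,1)=O (2,1)=. (5,1)=O -> step gives (0,1)='O' but target has '.' -> reject
  (0,2)=. (1,1)=O (2,1)=O (5,1)=. -> step gives (1,1)='O' but target has '.' -> reject
  (0,2)=. (1,1)=O (2,1)=O (5,1)=O -> step gives (0,1)='O' but target has '.' -> reject
  (0,2)=O (1,1)=. (2,1)=. (5,1)=. -> step gives (1,1)='O' but target has '.' -> reject
  (0,2)=O (1,1)=. (2,1)=. (5,1)=O -> step gives (0,1)='O' but target has '.' -> reject
  (0,2)=O (1,1)=. (2,1)=O (5,1)=. -> step reproduces the target at every cell -> ACCEPT
  (0,2)=O (1,1)=. (2,1)=O (5,1)=O -> step gives (0,1)='O' but target has '.' -> reject
  (0,2)=O (1,1)=O (2,1)=. (5,1)=. -> step gives (0,1)='O' but target has '.' -> reject
  (0,2)=O (1,1)=O (2,1)=. (5,1)=O -> step gives (0,2)='O' but target has '.' -> reject
  (0,2)=O (1,1)=O (2,1)=O (5,1)=. -> step gives (0,1)='O' but target has '.' -> reject
  (0,2)=O (1,1)=O (2,1)=O (5,1)=O -> step gives (0,2)='O' but target has '.' -> reject
Unique solution: (0,2)=live, (1,1)=dead, (2,1)=live, (5,1)=dead.
Check: live-neighbor counts of every cell in the completed generation 0:
0212
1433
2323
3443
3121
2232
Applying B3/S23 to generation 0 with these counts gives:
....
..OO
.OOO
O..O
O...
..O.
which matches the target exactly.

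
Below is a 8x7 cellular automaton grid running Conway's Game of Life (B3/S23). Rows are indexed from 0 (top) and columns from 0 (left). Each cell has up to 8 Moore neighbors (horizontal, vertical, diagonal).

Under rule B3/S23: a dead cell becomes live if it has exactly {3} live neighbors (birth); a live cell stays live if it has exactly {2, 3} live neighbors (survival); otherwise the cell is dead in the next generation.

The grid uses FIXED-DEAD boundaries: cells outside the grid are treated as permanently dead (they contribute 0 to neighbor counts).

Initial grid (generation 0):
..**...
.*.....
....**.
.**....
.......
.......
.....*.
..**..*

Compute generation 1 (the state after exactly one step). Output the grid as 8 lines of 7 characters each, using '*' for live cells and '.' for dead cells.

Simulating step by step:
Generation 0 (given above): 11 live cells
Generation 1: 6 live cells
(generation 1 grid is the final answer)

Answer: ..*....
..***..
.**....
.......
.......
.......
.......
.......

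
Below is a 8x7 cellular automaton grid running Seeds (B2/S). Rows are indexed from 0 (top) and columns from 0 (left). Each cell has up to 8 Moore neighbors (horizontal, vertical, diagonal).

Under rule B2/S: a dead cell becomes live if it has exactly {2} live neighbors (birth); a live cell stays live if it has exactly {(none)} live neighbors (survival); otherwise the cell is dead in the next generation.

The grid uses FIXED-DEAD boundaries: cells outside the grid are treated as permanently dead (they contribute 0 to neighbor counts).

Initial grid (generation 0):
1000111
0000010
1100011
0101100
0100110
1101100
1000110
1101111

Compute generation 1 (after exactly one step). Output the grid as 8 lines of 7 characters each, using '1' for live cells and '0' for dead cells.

Simulating step by step:
Generation 0 (given above): 28 live cells
Generation 1: 3 live cells
(generation 1 grid is the final answer)

Answer: 0000000
0000000
0001000
0000000
0000000
0000001
0000000
0010000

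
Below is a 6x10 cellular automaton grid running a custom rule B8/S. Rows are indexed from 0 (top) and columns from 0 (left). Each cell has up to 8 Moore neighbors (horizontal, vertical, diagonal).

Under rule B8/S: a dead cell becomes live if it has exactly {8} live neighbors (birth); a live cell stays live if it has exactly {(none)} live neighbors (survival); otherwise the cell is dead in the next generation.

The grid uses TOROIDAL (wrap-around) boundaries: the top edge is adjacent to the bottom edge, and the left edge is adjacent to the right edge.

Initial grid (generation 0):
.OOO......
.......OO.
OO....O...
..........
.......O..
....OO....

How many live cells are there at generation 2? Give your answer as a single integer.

Answer: 0

Derivation:
Simulating step by step:
Generation 0 (given above): 11 live cells
Generation 1: 0 live cells
..........
..........
..........
..........
..........
..........
Generation 2: 0 live cells
..........
..........
..........
..........
..........
..........
Population at generation 2: 0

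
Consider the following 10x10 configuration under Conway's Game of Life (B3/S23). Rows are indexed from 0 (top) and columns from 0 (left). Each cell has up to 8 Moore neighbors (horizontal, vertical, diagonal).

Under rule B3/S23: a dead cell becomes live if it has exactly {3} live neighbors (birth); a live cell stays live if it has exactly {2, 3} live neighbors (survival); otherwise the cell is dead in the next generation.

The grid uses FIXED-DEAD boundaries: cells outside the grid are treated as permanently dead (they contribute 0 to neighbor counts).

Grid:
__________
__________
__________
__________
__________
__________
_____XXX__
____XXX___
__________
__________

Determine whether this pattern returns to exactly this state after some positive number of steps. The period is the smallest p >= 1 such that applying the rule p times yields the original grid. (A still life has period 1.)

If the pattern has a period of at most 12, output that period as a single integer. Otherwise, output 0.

Simulating and comparing each generation to the original:
Gen 0 (original, given above): 6 live cells
Gen 1: 6 live cells, differs from original
Gen 2: 6 live cells, MATCHES original -> period = 2

Answer: 2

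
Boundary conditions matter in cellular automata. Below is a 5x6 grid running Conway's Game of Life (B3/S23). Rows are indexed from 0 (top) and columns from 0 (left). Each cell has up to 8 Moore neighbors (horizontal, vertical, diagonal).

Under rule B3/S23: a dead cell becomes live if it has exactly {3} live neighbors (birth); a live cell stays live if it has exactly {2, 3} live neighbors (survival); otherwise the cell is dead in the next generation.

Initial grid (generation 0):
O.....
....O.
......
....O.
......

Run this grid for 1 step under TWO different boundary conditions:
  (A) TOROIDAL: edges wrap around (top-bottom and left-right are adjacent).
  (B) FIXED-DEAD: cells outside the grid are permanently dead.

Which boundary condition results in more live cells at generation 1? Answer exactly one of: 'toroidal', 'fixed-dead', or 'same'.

Under TOROIDAL boundary, generation 1:
......
......
......
......
......
Population = 0

Under FIXED-DEAD boundary, generation 1:
......
......
......
......
......
Population = 0

Comparison: toroidal=0, fixed-dead=0 -> same

Answer: same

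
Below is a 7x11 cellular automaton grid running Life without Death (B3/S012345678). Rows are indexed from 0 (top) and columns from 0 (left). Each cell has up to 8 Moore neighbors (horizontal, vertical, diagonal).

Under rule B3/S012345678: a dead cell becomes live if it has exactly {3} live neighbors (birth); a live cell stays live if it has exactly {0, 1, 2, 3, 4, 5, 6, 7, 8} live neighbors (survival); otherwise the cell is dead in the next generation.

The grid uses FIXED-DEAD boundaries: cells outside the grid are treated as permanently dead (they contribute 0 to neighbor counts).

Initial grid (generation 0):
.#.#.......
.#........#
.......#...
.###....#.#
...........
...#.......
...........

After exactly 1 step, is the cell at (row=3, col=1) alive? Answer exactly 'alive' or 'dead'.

Simulating step by step:
Generation 0 (given above): 11 live cells
Generation 1: 16 live cells
.###.......
.##.......#
.#.....#.#.
.###....#.#
...#.......
...#.......
...........

Cell (3,1) at generation 1: 1 -> alive

Answer: alive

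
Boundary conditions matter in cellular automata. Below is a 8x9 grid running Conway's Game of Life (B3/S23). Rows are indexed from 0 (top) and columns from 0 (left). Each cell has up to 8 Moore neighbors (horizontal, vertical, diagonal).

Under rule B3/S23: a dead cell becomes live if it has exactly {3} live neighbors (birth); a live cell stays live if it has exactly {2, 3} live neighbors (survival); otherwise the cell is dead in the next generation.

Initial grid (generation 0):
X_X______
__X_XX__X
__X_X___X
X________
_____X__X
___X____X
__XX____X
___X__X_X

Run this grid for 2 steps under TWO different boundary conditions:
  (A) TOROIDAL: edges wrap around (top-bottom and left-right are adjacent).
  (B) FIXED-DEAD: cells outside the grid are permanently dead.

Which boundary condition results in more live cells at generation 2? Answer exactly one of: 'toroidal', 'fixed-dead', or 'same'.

Under TOROIDAL boundary, generation 2:
_____X___
__X______
___XXX_X_
_______X_
___X_____
__X_X__X_
_________
_____XX__
Population = 13

Under FIXED-DEAD boundary, generation 2:
__XXX____
_XX__X___
___XXX___
_________
___X_____
__X_X__XX
_X______X
__X_X____
Population = 18

Comparison: toroidal=13, fixed-dead=18 -> fixed-dead

Answer: fixed-dead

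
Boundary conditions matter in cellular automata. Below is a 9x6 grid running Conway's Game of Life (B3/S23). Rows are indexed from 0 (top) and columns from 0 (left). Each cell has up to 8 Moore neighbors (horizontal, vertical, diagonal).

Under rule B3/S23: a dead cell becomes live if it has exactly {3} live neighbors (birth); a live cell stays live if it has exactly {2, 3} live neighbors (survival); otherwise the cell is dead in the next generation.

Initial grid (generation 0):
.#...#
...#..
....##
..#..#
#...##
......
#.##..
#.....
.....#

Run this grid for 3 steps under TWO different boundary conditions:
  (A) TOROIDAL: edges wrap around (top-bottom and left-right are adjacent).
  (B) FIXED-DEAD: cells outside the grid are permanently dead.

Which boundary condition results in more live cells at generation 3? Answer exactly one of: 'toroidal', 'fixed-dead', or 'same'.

Answer: toroidal

Derivation:
Under TOROIDAL boundary, generation 3:
##.##.
##.#..
####.#
...##.
#...##
#...##
##..##
#...##
.#..#.
Population = 29

Under FIXED-DEAD boundary, generation 3:
......
....#.
......
..##..
..#..#
..####
.####.
......
......
Population = 13

Comparison: toroidal=29, fixed-dead=13 -> toroidal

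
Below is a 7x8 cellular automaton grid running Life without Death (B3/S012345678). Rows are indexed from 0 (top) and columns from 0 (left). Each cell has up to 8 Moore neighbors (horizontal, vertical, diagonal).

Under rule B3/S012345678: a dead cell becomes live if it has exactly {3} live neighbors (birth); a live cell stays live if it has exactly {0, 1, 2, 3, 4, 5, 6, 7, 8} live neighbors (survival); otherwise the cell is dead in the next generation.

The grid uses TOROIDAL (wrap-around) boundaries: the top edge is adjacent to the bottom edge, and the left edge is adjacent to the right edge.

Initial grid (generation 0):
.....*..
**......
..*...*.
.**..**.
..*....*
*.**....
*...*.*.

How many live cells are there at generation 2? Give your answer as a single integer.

Answer: 38

Derivation:
Simulating step by step:
Generation 0 (given above): 17 live cells
Generation 1: 31 live cells
**...*.*
**......
*.*..***
.***.***
*.*...**
*.**....
**.*****
Generation 2: 38 live cells
**...*.*
***..*..
*.******
.*******
*.*.****
*.**....
**.*****
Population at generation 2: 38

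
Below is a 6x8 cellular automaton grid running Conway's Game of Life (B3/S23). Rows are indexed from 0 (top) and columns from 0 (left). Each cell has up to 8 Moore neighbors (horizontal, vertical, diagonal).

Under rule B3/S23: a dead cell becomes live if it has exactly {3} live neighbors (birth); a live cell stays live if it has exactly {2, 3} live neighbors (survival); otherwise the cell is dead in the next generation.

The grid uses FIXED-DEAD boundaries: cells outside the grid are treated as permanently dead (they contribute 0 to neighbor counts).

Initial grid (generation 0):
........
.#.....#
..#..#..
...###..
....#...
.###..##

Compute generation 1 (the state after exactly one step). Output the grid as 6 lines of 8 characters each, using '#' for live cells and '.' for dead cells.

Answer: ........
........
..##.##.
...#.#..
......#.
..##....

Derivation:
Simulating step by step:
Generation 0 (given above): 13 live cells
Generation 1: 9 live cells
(generation 1 grid is the final answer)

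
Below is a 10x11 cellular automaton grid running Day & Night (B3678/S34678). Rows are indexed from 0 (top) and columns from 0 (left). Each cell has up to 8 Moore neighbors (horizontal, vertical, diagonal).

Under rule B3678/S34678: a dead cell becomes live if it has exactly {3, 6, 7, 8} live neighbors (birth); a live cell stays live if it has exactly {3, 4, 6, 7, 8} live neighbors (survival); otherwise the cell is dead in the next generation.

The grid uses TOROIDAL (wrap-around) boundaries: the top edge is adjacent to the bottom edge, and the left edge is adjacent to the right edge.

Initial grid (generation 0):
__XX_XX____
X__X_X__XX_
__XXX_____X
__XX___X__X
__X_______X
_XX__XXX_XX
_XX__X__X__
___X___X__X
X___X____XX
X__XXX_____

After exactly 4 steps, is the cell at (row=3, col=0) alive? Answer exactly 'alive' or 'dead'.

Simulating step by step:
Generation 0 (given above): 41 live cells
Generation 1: 53 live cells
_XXXXXX___X
_X__XXX___X
XXX_X___X_X
XXX_X____X_
__X____XX_X
_XXX__X_XX_
_XXXX___X_X
_XX_X___X_X
X___XX____X
_XXX_XX____
Generation 2: 52 live cells
_XX_XX_X___
X_XX_XXX__X
XXX_X_____X
_XX____X_X_
_X_____XX_X
_XX_X___X_X
__XXXX__XX_
XXXXX_____X
X___XXX__X_
_X__XXX___X
Generation 3: 50 live cells
_XX__XXX__X
_X___XX___X
_X___X_XXXX
X_XX_____X_
_X_X___XX__
_XX_XX__XX_
_XXX_X___X_
XXXXXXX_X_X
_____XX____
_XX__X_X___
Generation 4: 56 live cells
_XX_XXXX___
XX__XXX___X
_X__X___XXX
X_X_X_X_XX_
XXXX____X_X
XXX_X_XXXX_
_XXXX__X_X_
XX_X__XX_X_
___________
XXX_XXXX___

Cell (3,0) at generation 4: 1 -> alive

Answer: alive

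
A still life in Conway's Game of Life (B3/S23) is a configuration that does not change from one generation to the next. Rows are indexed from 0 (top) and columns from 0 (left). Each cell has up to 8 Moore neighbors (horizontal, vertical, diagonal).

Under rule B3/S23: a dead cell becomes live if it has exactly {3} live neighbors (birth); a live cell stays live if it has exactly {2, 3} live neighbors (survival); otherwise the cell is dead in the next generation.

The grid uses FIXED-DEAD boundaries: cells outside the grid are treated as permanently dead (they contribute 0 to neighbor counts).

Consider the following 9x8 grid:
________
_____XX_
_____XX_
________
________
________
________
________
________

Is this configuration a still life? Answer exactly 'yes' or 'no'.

Compute generation 1 and compare to generation 0 (given above):
Generation 1:
________
_____XX_
_____XX_
________
________
________
________
________
________
The grids are IDENTICAL -> still life.

Answer: yes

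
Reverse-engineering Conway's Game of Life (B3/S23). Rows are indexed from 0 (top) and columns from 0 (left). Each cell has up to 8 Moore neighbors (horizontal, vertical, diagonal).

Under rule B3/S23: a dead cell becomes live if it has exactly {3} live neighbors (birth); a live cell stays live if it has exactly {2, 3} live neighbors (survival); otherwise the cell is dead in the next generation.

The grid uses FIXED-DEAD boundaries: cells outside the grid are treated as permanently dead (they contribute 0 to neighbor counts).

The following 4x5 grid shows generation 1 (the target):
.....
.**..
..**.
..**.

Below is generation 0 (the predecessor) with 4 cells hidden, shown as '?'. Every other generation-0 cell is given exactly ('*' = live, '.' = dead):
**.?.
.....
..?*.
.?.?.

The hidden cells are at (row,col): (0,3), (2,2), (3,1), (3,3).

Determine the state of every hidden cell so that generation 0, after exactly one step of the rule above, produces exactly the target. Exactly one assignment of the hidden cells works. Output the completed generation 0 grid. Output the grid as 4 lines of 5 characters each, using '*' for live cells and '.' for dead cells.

Answer: **...
.....
..**.
...*.

Derivation:
Hidden generation-0 cells (in order): (0,3), (2,2), (3,1), (3,3).
A hidden cell only influences target cells in its own 3x3 neighborhood. Try each of the 2^4 = 16 assignments, step the completed generation 0 forward once under B3/S23, and compare with the target:
  (0,3)=. (2,2)=. (3,1)=. (3,3)=. -> step gives (1,1)='.' but target has '*' -> reject
  (0,3)=. (2,2)=. (3,1)=. (3,3)=* -> step gives (1,1)='.' but target has '*' -> reject
  (0,3)=. (2,2)=. (3,1)=* (3,3)=. -> step gives (1,1)='.' but target has '*' -> reject
  (0,3)=. (2,2)=. (3,1)=* (3,3)=* -> step gives (1,1)='.' but target has '*' -> reject
  (0,3)=. (2,2)=* (3,1)=. (3,3)=. -> step gives (2,2)='.' but target has '*' -> reject
  (0,3)=. (2,2)=* (3,1)=. (3,3)=* -> step reproduces the target at every cell -> ACCEPT
  (0,3)=. (2,2)=* (3,1)=* (3,3)=. -> step gives (2,3)='.' but target has '*' -> reject
  (0,3)=. (2,2)=* (3,1)=* (3,3)=* -> step gives (3,2)='.' but target has '*' -> reject
  (0,3)=* (2,2)=. (3,1)=. (3,3)=. -> step gives (1,1)='.' but target has '*' -> reject
  (0,3)=* (2,2)=. (3,1)=. (3,3)=* -> step gives (1,1)='.' but target has '*' -> reject
  (0,3)=* (2,2)=. (3,1)=* (3,3)=. -> step gives (1,1)='.' but target has '*' -> reject
  (0,3)=* (2,2)=. (3,1)=* (3,3)=* -> step gives (1,1)='.' but target has '*' -> reject
  (0,3)=* (2,2)=* (3,1)=. (3,3)=. -> step gives (1,2)='.' but target has '*' -> reject
  (0,3)=* (2,2)=* (3,1)=. (3,3)=* -> step gives (1,2)='.' but target has '*' -> reject
  (0,3)=* (2,2)=* (3,1)=* (3,3)=. -> step gives (1,2)='.' but target has '*' -> reject
  (0,3)=* (2,2)=* (3,1)=* (3,3)=* -> step gives (1,2)='.' but target has '*' -> reject
Unique solution: (0,3)=dead, (2,2)=live, (3,1)=dead, (3,3)=live.
Check: live-neighbor counts of every cell in the completed generation 0:
11100
23321
01222
01322
Applying B3/S23 to generation 0 with these counts gives:
.....
.**..
..**.
..**.
which matches the target exactly.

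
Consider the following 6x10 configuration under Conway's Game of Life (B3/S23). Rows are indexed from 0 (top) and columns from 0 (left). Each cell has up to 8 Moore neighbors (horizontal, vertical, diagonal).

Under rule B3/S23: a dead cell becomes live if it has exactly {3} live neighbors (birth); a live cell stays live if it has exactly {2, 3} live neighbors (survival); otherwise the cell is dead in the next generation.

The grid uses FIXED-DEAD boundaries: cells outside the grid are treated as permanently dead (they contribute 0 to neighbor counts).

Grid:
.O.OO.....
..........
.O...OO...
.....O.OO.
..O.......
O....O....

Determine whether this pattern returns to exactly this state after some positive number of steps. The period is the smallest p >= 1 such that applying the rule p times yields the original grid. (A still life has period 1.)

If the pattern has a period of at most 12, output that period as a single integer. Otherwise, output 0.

Answer: 0

Derivation:
Simulating and comparing each generation to the original:
Gen 0 (original, given above): 12 live cells
Gen 1: 9 live cells, differs from original
Gen 2: 6 live cells, differs from original
Gen 3: 4 live cells, differs from original
Gen 4: 2 live cells, differs from original
Gen 5: 0 live cells, differs from original
Gen 6: 0 live cells, differs from original
Gen 7: 0 live cells, differs from original
Gen 8: 0 live cells, differs from original
Gen 9: 0 live cells, differs from original
Gen 10: 0 live cells, differs from original
Gen 11: 0 live cells, differs from original
Gen 12: 0 live cells, differs from original
No period found within 12 steps.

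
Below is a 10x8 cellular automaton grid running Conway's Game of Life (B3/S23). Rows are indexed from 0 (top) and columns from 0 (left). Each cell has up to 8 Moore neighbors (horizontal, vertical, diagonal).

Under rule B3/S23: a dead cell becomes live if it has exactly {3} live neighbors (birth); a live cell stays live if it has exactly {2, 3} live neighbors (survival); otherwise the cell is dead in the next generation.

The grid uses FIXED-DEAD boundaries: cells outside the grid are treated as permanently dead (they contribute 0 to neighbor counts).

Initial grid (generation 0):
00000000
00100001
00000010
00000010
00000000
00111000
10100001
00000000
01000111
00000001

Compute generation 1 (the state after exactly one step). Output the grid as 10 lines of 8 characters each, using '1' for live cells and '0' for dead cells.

Simulating step by step:
Generation 0 (given above): 15 live cells
Generation 1: 13 live cells
(generation 1 grid is the final answer)

Answer: 00000000
00000000
00000011
00000000
00010000
01110000
01100000
01000001
00000011
00000001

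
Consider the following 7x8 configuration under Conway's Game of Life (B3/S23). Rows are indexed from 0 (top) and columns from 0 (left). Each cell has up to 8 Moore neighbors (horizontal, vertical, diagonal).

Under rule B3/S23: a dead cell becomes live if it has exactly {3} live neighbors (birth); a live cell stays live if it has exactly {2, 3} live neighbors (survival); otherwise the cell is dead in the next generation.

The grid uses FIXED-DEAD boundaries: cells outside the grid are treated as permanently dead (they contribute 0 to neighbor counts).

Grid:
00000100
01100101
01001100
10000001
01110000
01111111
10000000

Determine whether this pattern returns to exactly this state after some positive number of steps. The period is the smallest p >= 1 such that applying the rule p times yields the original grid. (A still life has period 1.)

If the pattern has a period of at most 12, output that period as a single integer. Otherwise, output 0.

Answer: 0

Derivation:
Simulating and comparing each generation to the original:
Gen 0 (original, given above): 21 live cells
Gen 1: 25 live cells, differs from original
Gen 2: 22 live cells, differs from original
Gen 3: 19 live cells, differs from original
Gen 4: 19 live cells, differs from original
Gen 5: 14 live cells, differs from original
Gen 6: 11 live cells, differs from original
Gen 7: 15 live cells, differs from original
Gen 8: 9 live cells, differs from original
Gen 9: 6 live cells, differs from original
Gen 10: 0 live cells, differs from original
Gen 11: 0 live cells, differs from original
Gen 12: 0 live cells, differs from original
No period found within 12 steps.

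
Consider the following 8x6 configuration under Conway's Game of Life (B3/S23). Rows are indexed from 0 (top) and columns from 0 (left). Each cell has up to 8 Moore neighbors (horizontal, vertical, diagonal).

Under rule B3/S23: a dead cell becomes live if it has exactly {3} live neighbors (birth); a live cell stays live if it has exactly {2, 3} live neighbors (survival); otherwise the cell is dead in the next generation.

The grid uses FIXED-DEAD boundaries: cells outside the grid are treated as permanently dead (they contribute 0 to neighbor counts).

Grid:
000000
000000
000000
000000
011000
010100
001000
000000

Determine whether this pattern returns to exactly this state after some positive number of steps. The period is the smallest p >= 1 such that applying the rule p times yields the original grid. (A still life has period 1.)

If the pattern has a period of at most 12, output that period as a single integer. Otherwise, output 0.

Answer: 1

Derivation:
Simulating and comparing each generation to the original:
Gen 0 (original, given above): 5 live cells
Gen 1: 5 live cells, MATCHES original -> period = 1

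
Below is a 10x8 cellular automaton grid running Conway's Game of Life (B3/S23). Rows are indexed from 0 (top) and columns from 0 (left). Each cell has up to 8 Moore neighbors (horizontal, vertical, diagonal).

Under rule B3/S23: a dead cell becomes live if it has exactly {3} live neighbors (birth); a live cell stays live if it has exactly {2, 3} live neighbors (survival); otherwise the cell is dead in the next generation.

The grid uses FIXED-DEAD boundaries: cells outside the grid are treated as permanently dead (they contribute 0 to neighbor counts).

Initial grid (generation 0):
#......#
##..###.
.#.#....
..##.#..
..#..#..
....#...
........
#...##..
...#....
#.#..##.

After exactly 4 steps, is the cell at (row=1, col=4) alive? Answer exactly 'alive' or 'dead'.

Simulating step by step:
Generation 0 (given above): 23 live cells
Generation 1: 24 live cells
##...##.
###.###.
##.#..#.
.#.#....
..#..#..
........
....##..
....#...
.#.#..#.
........
Generation 2: 20 live cells
#.#.#.#.
...##..#
...#..#.
##.##...
..#.....
....##..
....##..
...##...
........
........
Generation 3: 19 live cells
....##..
..#.#.##
.....#..
.#.##...
.##..#..
...###..
........
...###..
........
........
Generation 4: 22 live cells
...####.
...##.#.
..#..##.
.#.###..
.#...#..
..####..
........
....#...
....#...
........

Cell (1,4) at generation 4: 1 -> alive

Answer: alive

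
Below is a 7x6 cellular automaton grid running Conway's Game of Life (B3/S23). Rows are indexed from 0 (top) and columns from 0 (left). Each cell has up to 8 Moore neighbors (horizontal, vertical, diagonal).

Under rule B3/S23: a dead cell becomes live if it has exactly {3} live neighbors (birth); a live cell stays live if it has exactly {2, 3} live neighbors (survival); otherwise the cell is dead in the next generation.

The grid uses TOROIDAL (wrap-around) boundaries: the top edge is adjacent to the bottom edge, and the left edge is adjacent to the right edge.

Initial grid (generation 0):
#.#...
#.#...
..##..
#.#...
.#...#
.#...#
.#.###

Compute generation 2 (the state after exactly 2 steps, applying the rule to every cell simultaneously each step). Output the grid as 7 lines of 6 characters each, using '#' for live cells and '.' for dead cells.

Answer: #.#.#.
..#...
......
#...#.
...###
.#.#.#
.#.#..

Derivation:
Simulating step by step:
Generation 0 (given above): 16 live cells
Generation 1: 18 live cells
#.#.#.
..#...
..##..
#.##..
.##..#
.#...#
.#.###
Generation 2: 14 live cells
(generation 2 grid is the final answer)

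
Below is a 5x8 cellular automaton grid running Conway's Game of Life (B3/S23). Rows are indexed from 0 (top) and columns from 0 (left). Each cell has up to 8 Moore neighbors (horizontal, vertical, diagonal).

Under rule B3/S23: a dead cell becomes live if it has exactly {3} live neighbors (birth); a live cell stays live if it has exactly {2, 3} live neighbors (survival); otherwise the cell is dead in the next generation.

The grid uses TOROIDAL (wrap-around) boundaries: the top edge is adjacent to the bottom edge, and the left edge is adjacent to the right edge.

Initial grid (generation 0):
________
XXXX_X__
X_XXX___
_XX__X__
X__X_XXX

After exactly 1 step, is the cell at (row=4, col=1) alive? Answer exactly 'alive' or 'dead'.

Simulating step by step:
Generation 0 (given above): 17 live cells
Generation 1: 13 live cells
___X_X__
X_______
X____X__
_____X__
XXX_XXXX

Cell (4,1) at generation 1: 1 -> alive

Answer: alive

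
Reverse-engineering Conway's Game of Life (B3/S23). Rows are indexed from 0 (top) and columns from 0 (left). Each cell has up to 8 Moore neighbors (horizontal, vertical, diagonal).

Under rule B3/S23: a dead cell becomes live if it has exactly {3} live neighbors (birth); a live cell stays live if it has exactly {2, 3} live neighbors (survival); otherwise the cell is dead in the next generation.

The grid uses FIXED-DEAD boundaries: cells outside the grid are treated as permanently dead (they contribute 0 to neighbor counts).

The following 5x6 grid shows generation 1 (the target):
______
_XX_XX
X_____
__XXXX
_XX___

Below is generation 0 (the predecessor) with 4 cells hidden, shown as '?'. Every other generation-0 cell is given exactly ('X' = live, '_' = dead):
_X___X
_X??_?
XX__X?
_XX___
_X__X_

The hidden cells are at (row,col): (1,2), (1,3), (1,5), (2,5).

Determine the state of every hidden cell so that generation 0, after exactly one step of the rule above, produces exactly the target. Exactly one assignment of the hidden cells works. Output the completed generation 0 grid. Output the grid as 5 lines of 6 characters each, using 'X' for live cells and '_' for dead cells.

Answer: _X___X
_X____
XX__XX
_XX___
_X__X_

Derivation:
Hidden generation-0 cells (in order): (1,2), (1,3), (1,5), (2,5).
A hidden cell only influences target cells in its own 3x3 neighborhood. Try each of the 2^4 = 16 assignments, step the completed generation 0 forward once under B3/S23, and compare with the target:
  (1,2)=_ (1,3)=_ (1,5)=_ (2,5)=_ -> step gives (1,4)='_' but target has 'X' -> reject
  (1,2)=_ (1,3)=_ (1,5)=_ (2,5)=X -> step reproduces the target at every cell -> ACCEPT
  (1,2)=_ (1,3)=_ (1,5)=X (2,5)=_ -> step gives (3,4)='_' but target has 'X' -> reject
  (1,2)=_ (1,3)=_ (1,5)=X (2,5)=X -> step gives (1,4)='_' but target has 'X' -> reject
  (1,2)=_ (1,3)=X (1,5)=_ (2,5)=_ -> step gives (0,2)='X' but target has '_' -> reject
  (1,2)=_ (1,3)=X (1,5)=_ (2,5)=X -> step gives (0,2)='X' but target has '_' -> reject
  (1,2)=_ (1,3)=X (1,5)=X (2,5)=_ -> step gives (0,2)='X' but target has '_' -> reject
  (1,2)=_ (1,3)=X (1,5)=X (2,5)=X -> step gives (0,2)='X' but target has '_' -> reject
  (1,2)=X (1,3)=_ (1,5)=_ (2,5)=_ -> step gives (0,1)='X' but target has '_' -> reject
  (1,2)=X (1,3)=_ (1,5)=_ (2,5)=X -> step gives (0,1)='X' but target has '_' -> reject
  (1,2)=X (1,3)=_ (1,5)=X (2,5)=_ -> step gives (0,1)='X' but target has '_' -> reject
  (1,2)=X (1,3)=_ (1,5)=X (2,5)=X -> step gives (0,1)='X' but target has '_' -> reject
  (1,2)=X (1,3)=X (1,5)=_ (2,5)=_ -> step gives (0,1)='X' but target has '_' -> reject
  (1,2)=X (1,3)=X (1,5)=_ (2,5)=X -> step gives (0,1)='X' but target has '_' -> reject
  (1,2)=X (1,3)=X (1,5)=X (2,5)=_ -> step gives (0,1)='X' but target has '_' -> reject
  (1,2)=X (1,3)=X (1,5)=X (2,5)=X -> step gives (0,1)='X' but target has '_' -> reject
Unique solution: (1,2)=dead, (1,3)=dead, (1,5)=dead, (2,5)=live.
Check: live-neighbor counts of every cell in the completed generation 0:
212010
433133
344211
443333
223201
Applying B3/S23 to generation 0 with these counts gives:
______
_XX_XX
X_____
__XXXX
_XX___
which matches the target exactly.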